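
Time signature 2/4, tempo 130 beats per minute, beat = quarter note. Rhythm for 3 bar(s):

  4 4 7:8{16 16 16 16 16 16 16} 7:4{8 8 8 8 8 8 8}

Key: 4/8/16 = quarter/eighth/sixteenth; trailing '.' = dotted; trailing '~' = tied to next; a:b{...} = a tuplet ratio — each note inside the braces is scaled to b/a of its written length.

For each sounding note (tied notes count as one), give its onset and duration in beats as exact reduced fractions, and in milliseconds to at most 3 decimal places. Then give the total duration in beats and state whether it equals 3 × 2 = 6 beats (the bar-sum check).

1) 0.0ms=0b +461.538ms=1b
2) 461.538ms=1b +461.538ms=1b
3) 923.077ms=2b +131.868ms=2/7b
4) 1054.945ms=16/7b +131.868ms=2/7b
5) 1186.813ms=18/7b +131.868ms=2/7b
6) 1318.681ms=20/7b +131.868ms=2/7b
7) 1450.549ms=22/7b +131.868ms=2/7b
8) 1582.418ms=24/7b +131.868ms=2/7b
9) 1714.286ms=26/7b +131.868ms=2/7b
10) 1846.154ms=4b +131.868ms=2/7b
11) 1978.022ms=30/7b +131.868ms=2/7b
12) 2109.89ms=32/7b +131.868ms=2/7b
13) 2241.758ms=34/7b +131.868ms=2/7b
14) 2373.626ms=36/7b +131.868ms=2/7b
15) 2505.495ms=38/7b +131.868ms=2/7b
16) 2637.363ms=40/7b +131.868ms=2/7b
Σ=6b of 6 (130bpm 2/4) — PASS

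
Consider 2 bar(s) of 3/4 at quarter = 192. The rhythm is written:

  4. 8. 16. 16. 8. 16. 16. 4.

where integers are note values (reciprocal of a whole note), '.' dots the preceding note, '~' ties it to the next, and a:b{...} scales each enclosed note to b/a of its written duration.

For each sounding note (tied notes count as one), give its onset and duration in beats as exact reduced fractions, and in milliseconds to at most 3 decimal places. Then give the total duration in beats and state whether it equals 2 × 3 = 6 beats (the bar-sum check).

1) 0.0ms=0b +468.75ms=3/2b
2) 468.75ms=3/2b +234.375ms=3/4b
3) 703.125ms=9/4b +117.188ms=3/8b
4) 820.312ms=21/8b +117.188ms=3/8b
5) 937.5ms=3b +234.375ms=3/4b
6) 1171.875ms=15/4b +117.188ms=3/8b
7) 1289.062ms=33/8b +117.188ms=3/8b
8) 1406.25ms=9/2b +468.75ms=3/2b
Σ=6b of 6 (192bpm 3/4) — PASS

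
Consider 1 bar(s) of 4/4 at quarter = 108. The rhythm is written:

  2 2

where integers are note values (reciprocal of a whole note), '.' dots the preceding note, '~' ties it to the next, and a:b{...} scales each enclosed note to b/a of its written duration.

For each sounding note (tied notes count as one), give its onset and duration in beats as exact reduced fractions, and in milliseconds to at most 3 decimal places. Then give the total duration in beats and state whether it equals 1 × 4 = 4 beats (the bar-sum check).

1) 0.0ms=0b +1111.111ms=2b
2) 1111.111ms=2b +1111.111ms=2b
Σ=4b of 4 (108bpm 4/4) — PASS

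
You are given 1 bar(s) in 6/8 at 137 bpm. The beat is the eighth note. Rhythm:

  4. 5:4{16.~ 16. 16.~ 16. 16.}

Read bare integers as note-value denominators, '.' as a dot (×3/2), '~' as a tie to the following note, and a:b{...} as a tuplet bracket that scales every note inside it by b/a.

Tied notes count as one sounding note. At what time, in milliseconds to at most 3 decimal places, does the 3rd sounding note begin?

note 3 onset = 21/5b = 1839.416ms

1. 0.0ms @ 0 + 1313.869ms (3)
2. 1313.869ms @ 3 + 525.547ms (6/5)
3. 1839.416ms @ 21/5 + 525.547ms (6/5)
4. 2364.964ms @ 27/5 + 262.774ms (3/5)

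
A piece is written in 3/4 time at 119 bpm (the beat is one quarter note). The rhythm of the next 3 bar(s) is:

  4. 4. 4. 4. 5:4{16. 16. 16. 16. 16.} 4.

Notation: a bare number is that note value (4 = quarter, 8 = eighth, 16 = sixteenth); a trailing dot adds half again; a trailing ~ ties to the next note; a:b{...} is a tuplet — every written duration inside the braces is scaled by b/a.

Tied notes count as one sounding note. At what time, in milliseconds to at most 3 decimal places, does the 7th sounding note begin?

note 7 onset = 33/5b = 3327.731ms

1. 0.0ms @ 0 + 756.303ms (3/2)
2. 756.303ms @ 3/2 + 756.303ms (3/2)
3. 1512.605ms @ 3 + 756.303ms (3/2)
4. 2268.908ms @ 9/2 + 756.303ms (3/2)
5. 3025.21ms @ 6 + 151.261ms (3/10)
6. 3176.471ms @ 63/10 + 151.261ms (3/10)
7. 3327.731ms @ 33/5 + 151.261ms (3/10)
8. 3478.992ms @ 69/10 + 151.261ms (3/10)
9. 3630.252ms @ 36/5 + 151.261ms (3/10)
10. 3781.513ms @ 15/2 + 756.303ms (3/2)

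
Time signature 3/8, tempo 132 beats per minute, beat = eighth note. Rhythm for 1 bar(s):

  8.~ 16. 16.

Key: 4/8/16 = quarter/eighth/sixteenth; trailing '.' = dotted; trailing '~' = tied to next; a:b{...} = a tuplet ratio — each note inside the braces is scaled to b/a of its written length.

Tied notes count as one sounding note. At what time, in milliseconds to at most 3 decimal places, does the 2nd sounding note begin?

1. 0.0ms @ 0 + 1022.727ms (9/4)
2. 1022.727ms @ 9/4 + 340.909ms (3/4)

note 2 onset = 9/4b = 1022.727ms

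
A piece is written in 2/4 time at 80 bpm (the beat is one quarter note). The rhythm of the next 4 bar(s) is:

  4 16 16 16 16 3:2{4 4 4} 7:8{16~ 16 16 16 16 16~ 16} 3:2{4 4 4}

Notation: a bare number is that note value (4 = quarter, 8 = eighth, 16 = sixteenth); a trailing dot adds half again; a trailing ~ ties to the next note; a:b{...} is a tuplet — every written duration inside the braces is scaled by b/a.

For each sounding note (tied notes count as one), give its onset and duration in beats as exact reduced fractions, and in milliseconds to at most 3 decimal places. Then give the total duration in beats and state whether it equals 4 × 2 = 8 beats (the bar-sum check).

1) 0.0ms=0b +750.0ms=1b
2) 750.0ms=1b +187.5ms=1/4b
3) 937.5ms=5/4b +187.5ms=1/4b
4) 1125.0ms=3/2b +187.5ms=1/4b
5) 1312.5ms=7/4b +187.5ms=1/4b
6) 1500.0ms=2b +500.0ms=2/3b
7) 2000.0ms=8/3b +500.0ms=2/3b
8) 2500.0ms=10/3b +500.0ms=2/3b
9) 3000.0ms=4b +428.571ms=4/7b
10) 3428.571ms=32/7b +214.286ms=2/7b
11) 3642.857ms=34/7b +214.286ms=2/7b
12) 3857.143ms=36/7b +214.286ms=2/7b
13) 4071.429ms=38/7b +428.571ms=4/7b
14) 4500.0ms=6b +500.0ms=2/3b
15) 5000.0ms=20/3b +500.0ms=2/3b
16) 5500.0ms=22/3b +500.0ms=2/3b
Σ=8b of 8 (80bpm 2/4) — PASS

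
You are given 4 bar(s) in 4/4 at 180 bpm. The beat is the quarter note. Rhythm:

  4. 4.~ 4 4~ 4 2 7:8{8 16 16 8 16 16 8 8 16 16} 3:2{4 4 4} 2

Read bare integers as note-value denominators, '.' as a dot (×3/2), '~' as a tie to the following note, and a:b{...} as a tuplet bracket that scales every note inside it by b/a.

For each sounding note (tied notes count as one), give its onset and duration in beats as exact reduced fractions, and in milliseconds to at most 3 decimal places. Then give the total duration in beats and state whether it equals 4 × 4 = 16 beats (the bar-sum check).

1) 0.0ms=0b +500.0ms=3/2b
2) 500.0ms=3/2b +833.333ms=5/2b
3) 1333.333ms=4b +666.667ms=2b
4) 2000.0ms=6b +666.667ms=2b
5) 2666.667ms=8b +190.476ms=4/7b
6) 2857.143ms=60/7b +95.238ms=2/7b
7) 2952.381ms=62/7b +95.238ms=2/7b
8) 3047.619ms=64/7b +190.476ms=4/7b
9) 3238.095ms=68/7b +95.238ms=2/7b
10) 3333.333ms=10b +95.238ms=2/7b
11) 3428.571ms=72/7b +190.476ms=4/7b
12) 3619.048ms=76/7b +190.476ms=4/7b
13) 3809.524ms=80/7b +95.238ms=2/7b
14) 3904.762ms=82/7b +95.238ms=2/7b
15) 4000.0ms=12b +222.222ms=2/3b
16) 4222.222ms=38/3b +222.222ms=2/3b
17) 4444.444ms=40/3b +222.222ms=2/3b
18) 4666.667ms=14b +666.667ms=2b
Σ=16b of 16 (180bpm 4/4) — PASS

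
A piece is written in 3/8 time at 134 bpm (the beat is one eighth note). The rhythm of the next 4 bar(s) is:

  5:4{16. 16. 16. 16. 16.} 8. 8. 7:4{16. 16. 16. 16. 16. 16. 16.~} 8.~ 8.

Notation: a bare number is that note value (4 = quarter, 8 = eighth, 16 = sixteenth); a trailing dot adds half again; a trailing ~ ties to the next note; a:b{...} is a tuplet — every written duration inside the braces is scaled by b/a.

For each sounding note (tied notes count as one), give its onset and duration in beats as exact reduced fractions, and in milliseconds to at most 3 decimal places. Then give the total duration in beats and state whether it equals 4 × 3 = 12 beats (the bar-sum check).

1) 0.0ms=0b +268.657ms=3/5b
2) 268.657ms=3/5b +268.657ms=3/5b
3) 537.313ms=6/5b +268.657ms=3/5b
4) 805.97ms=9/5b +268.657ms=3/5b
5) 1074.627ms=12/5b +268.657ms=3/5b
6) 1343.284ms=3b +671.642ms=3/2b
7) 2014.925ms=9/2b +671.642ms=3/2b
8) 2686.567ms=6b +191.898ms=3/7b
9) 2878.465ms=45/7b +191.898ms=3/7b
10) 3070.362ms=48/7b +191.898ms=3/7b
11) 3262.26ms=51/7b +191.898ms=3/7b
12) 3454.158ms=54/7b +191.898ms=3/7b
13) 3646.055ms=57/7b +191.898ms=3/7b
14) 3837.953ms=60/7b +1535.181ms=24/7b
Σ=12b of 12 (134bpm 3/8) — PASS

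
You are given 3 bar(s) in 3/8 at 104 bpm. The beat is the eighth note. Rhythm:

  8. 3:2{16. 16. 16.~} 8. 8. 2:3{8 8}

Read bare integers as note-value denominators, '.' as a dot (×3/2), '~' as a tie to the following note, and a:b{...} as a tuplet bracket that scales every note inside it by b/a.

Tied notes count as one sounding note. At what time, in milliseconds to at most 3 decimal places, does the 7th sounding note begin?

note 7 onset = 15/2b = 4326.923ms

1. 0.0ms @ 0 + 865.385ms (3/2)
2. 865.385ms @ 3/2 + 288.462ms (1/2)
3. 1153.846ms @ 2 + 288.462ms (1/2)
4. 1442.308ms @ 5/2 + 1153.846ms (2)
5. 2596.154ms @ 9/2 + 865.385ms (3/2)
6. 3461.538ms @ 6 + 865.385ms (3/2)
7. 4326.923ms @ 15/2 + 865.385ms (3/2)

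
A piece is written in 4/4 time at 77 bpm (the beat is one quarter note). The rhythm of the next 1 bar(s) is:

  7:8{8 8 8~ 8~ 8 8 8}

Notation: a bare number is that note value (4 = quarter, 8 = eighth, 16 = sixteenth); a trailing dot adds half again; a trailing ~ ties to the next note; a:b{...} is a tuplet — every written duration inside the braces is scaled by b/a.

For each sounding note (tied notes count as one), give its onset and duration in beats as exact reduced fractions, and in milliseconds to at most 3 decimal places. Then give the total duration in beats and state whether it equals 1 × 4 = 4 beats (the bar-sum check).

1) 0.0ms=0b +445.269ms=4/7b
2) 445.269ms=4/7b +445.269ms=4/7b
3) 890.538ms=8/7b +1335.807ms=12/7b
4) 2226.345ms=20/7b +445.269ms=4/7b
5) 2671.614ms=24/7b +445.269ms=4/7b
Σ=4b of 4 (77bpm 4/4) — PASS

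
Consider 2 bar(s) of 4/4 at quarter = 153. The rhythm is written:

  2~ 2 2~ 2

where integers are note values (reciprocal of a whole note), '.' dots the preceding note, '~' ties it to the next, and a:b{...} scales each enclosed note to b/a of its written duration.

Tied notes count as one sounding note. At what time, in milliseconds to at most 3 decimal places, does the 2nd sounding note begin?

1. 0.0ms @ 0 + 1568.627ms (4)
2. 1568.627ms @ 4 + 1568.627ms (4)

note 2 onset = 4b = 1568.627ms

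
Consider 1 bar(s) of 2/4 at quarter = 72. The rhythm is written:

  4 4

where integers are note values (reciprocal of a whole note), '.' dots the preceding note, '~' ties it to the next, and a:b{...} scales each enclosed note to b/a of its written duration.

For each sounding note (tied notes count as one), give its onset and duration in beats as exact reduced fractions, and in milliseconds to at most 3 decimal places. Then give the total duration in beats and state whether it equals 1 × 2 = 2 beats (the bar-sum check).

1) 0.0ms=0b +833.333ms=1b
2) 833.333ms=1b +833.333ms=1b
Σ=2b of 2 (72bpm 2/4) — PASS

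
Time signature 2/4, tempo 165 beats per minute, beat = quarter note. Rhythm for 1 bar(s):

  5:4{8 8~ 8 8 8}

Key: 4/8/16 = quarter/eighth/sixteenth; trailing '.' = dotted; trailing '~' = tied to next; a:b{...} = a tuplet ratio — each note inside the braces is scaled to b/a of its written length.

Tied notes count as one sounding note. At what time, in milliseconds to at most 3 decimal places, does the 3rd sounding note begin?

note 3 onset = 6/5b = 436.364ms

1. 0.0ms @ 0 + 145.455ms (2/5)
2. 145.455ms @ 2/5 + 290.909ms (4/5)
3. 436.364ms @ 6/5 + 145.455ms (2/5)
4. 581.818ms @ 8/5 + 145.455ms (2/5)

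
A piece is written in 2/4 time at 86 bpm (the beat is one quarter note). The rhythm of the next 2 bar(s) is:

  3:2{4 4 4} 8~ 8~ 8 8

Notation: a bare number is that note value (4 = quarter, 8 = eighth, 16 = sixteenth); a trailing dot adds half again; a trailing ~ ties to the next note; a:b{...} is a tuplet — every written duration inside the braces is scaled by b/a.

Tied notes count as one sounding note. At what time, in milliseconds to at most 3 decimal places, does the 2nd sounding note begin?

1. 0.0ms @ 0 + 465.116ms (2/3)
2. 465.116ms @ 2/3 + 465.116ms (2/3)
3. 930.233ms @ 4/3 + 465.116ms (2/3)
4. 1395.349ms @ 2 + 1046.512ms (3/2)
5. 2441.86ms @ 7/2 + 348.837ms (1/2)

note 2 onset = 2/3b = 465.116ms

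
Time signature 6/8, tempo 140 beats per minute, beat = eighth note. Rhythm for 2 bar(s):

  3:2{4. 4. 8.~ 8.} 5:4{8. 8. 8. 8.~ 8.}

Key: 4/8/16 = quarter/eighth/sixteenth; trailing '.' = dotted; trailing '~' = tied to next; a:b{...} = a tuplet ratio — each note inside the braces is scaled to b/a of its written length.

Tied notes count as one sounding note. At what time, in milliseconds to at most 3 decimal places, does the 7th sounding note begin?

1. 0.0ms @ 0 + 857.143ms (2)
2. 857.143ms @ 2 + 857.143ms (2)
3. 1714.286ms @ 4 + 857.143ms (2)
4. 2571.429ms @ 6 + 514.286ms (6/5)
5. 3085.714ms @ 36/5 + 514.286ms (6/5)
6. 3600.0ms @ 42/5 + 514.286ms (6/5)
7. 4114.286ms @ 48/5 + 1028.571ms (12/5)

note 7 onset = 48/5b = 4114.286ms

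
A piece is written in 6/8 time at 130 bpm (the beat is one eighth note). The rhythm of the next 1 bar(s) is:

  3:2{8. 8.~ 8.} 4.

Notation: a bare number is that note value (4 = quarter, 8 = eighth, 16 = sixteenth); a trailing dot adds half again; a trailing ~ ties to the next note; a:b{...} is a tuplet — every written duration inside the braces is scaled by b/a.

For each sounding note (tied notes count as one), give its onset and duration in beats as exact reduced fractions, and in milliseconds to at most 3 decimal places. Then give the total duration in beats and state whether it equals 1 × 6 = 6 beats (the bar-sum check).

1) 0.0ms=0b +461.538ms=1b
2) 461.538ms=1b +923.077ms=2b
3) 1384.615ms=3b +1384.615ms=3b
Σ=6b of 6 (130bpm 6/8) — PASS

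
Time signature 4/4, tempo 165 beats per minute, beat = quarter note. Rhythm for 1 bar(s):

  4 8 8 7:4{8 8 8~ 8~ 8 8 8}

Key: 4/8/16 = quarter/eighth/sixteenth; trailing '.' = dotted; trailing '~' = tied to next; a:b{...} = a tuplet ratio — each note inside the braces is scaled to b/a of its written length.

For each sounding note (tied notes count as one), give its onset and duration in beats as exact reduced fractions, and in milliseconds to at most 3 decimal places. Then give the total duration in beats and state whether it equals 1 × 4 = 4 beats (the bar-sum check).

1) 0.0ms=0b +363.636ms=1b
2) 363.636ms=1b +181.818ms=1/2b
3) 545.455ms=3/2b +181.818ms=1/2b
4) 727.273ms=2b +103.896ms=2/7b
5) 831.169ms=16/7b +103.896ms=2/7b
6) 935.065ms=18/7b +311.688ms=6/7b
7) 1246.753ms=24/7b +103.896ms=2/7b
8) 1350.649ms=26/7b +103.896ms=2/7b
Σ=4b of 4 (165bpm 4/4) — PASS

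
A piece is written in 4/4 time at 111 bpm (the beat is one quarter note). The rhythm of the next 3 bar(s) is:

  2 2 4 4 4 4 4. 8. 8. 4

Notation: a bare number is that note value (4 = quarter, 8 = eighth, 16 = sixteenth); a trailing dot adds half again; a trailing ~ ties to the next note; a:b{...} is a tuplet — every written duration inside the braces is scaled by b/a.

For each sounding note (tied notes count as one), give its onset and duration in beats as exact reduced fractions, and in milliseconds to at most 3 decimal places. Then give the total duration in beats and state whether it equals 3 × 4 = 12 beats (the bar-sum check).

1) 0.0ms=0b +1081.081ms=2b
2) 1081.081ms=2b +1081.081ms=2b
3) 2162.162ms=4b +540.541ms=1b
4) 2702.703ms=5b +540.541ms=1b
5) 3243.243ms=6b +540.541ms=1b
6) 3783.784ms=7b +540.541ms=1b
7) 4324.324ms=8b +810.811ms=3/2b
8) 5135.135ms=19/2b +405.405ms=3/4b
9) 5540.541ms=41/4b +405.405ms=3/4b
10) 5945.946ms=11b +540.541ms=1b
Σ=12b of 12 (111bpm 4/4) — PASS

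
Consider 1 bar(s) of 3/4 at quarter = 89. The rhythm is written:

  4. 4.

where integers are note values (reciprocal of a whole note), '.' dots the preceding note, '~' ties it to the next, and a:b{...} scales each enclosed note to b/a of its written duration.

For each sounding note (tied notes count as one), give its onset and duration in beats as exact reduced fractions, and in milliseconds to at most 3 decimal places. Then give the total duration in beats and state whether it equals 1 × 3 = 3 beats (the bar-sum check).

1) 0.0ms=0b +1011.236ms=3/2b
2) 1011.236ms=3/2b +1011.236ms=3/2b
Σ=3b of 3 (89bpm 3/4) — PASS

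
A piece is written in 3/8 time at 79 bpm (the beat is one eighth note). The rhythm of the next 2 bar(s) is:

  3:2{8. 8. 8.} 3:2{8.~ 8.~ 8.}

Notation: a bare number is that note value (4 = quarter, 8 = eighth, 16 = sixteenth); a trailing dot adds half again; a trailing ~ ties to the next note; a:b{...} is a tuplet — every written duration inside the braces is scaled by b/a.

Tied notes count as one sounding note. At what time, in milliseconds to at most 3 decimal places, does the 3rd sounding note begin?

1. 0.0ms @ 0 + 759.494ms (1)
2. 759.494ms @ 1 + 759.494ms (1)
3. 1518.987ms @ 2 + 759.494ms (1)
4. 2278.481ms @ 3 + 2278.481ms (3)

note 3 onset = 2b = 1518.987ms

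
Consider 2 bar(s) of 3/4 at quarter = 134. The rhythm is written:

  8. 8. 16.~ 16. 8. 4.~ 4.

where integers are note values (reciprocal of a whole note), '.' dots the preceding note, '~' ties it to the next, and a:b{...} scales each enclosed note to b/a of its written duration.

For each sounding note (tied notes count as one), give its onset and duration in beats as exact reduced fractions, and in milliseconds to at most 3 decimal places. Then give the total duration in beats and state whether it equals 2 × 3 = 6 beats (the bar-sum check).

1) 0.0ms=0b +335.821ms=3/4b
2) 335.821ms=3/4b +335.821ms=3/4b
3) 671.642ms=3/2b +335.821ms=3/4b
4) 1007.463ms=9/4b +335.821ms=3/4b
5) 1343.284ms=3b +1343.284ms=3b
Σ=6b of 6 (134bpm 3/4) — PASS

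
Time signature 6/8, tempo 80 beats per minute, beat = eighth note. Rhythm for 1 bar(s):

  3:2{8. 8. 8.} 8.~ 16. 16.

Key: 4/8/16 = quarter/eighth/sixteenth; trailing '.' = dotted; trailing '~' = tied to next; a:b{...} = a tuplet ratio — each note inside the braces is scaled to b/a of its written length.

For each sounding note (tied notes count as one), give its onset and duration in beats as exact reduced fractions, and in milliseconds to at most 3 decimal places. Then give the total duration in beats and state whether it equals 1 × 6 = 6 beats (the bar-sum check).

1) 0.0ms=0b +750.0ms=1b
2) 750.0ms=1b +750.0ms=1b
3) 1500.0ms=2b +750.0ms=1b
4) 2250.0ms=3b +1687.5ms=9/4b
5) 3937.5ms=21/4b +562.5ms=3/4b
Σ=6b of 6 (80bpm 6/8) — PASS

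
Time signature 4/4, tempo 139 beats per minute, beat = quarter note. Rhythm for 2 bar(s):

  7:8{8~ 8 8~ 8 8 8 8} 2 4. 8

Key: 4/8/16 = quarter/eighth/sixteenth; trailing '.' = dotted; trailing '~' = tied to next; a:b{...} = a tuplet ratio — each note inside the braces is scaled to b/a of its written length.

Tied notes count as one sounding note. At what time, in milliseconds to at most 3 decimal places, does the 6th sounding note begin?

1. 0.0ms @ 0 + 493.32ms (8/7)
2. 493.32ms @ 8/7 + 493.32ms (8/7)
3. 986.639ms @ 16/7 + 246.66ms (4/7)
4. 1233.299ms @ 20/7 + 246.66ms (4/7)
5. 1479.959ms @ 24/7 + 246.66ms (4/7)
6. 1726.619ms @ 4 + 863.309ms (2)
7. 2589.928ms @ 6 + 647.482ms (3/2)
8. 3237.41ms @ 15/2 + 215.827ms (1/2)

note 6 onset = 4b = 1726.619ms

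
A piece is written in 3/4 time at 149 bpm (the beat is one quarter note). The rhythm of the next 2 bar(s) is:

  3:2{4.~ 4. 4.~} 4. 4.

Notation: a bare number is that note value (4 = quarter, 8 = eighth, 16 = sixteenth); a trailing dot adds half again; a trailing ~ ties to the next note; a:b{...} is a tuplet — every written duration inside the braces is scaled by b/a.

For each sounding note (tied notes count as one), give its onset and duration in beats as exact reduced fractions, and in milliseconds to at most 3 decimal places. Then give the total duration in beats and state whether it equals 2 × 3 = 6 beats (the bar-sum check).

1) 0.0ms=0b +805.369ms=2b
2) 805.369ms=2b +1006.711ms=5/2b
3) 1812.081ms=9/2b +604.027ms=3/2b
Σ=6b of 6 (149bpm 3/4) — PASS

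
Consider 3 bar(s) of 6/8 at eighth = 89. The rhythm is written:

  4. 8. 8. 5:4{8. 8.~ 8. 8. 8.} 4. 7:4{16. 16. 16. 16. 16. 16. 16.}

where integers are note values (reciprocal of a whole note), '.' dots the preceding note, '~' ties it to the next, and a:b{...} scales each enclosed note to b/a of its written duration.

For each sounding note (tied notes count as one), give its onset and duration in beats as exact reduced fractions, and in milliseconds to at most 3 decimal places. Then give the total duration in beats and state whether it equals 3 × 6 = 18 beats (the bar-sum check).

1) 0.0ms=0b +2022.472ms=3b
2) 2022.472ms=3b +1011.236ms=3/2b
3) 3033.708ms=9/2b +1011.236ms=3/2b
4) 4044.944ms=6b +808.989ms=6/5b
5) 4853.933ms=36/5b +1617.978ms=12/5b
6) 6471.91ms=48/5b +808.989ms=6/5b
7) 7280.899ms=54/5b +808.989ms=6/5b
8) 8089.888ms=12b +2022.472ms=3b
9) 10112.36ms=15b +288.925ms=3/7b
10) 10401.284ms=108/7b +288.925ms=3/7b
11) 10690.209ms=111/7b +288.925ms=3/7b
12) 10979.133ms=114/7b +288.925ms=3/7b
13) 11268.058ms=117/7b +288.925ms=3/7b
14) 11556.982ms=120/7b +288.925ms=3/7b
15) 11845.907ms=123/7b +288.925ms=3/7b
Σ=18b of 18 (89bpm 6/8) — PASS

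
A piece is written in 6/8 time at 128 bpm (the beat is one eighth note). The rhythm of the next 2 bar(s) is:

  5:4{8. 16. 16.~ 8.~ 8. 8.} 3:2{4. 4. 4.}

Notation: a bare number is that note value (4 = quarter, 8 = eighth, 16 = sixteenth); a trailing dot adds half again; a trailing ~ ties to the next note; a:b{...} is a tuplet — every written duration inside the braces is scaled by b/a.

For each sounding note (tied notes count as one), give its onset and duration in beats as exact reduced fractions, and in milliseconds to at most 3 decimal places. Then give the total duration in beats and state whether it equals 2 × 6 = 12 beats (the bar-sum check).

1) 0.0ms=0b +562.5ms=6/5b
2) 562.5ms=6/5b +281.25ms=3/5b
3) 843.75ms=9/5b +1406.25ms=3b
4) 2250.0ms=24/5b +562.5ms=6/5b
5) 2812.5ms=6b +937.5ms=2b
6) 3750.0ms=8b +937.5ms=2b
7) 4687.5ms=10b +937.5ms=2b
Σ=12b of 12 (128bpm 6/8) — PASS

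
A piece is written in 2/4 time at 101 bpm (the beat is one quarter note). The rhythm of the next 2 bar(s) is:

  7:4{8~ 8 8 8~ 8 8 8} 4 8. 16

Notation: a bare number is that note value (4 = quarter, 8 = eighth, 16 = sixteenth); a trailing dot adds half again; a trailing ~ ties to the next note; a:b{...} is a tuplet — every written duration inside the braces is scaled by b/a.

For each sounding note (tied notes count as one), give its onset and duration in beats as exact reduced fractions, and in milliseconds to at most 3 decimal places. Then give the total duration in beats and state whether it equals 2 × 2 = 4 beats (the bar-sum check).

1) 0.0ms=0b +339.463ms=4/7b
2) 339.463ms=4/7b +169.731ms=2/7b
3) 509.194ms=6/7b +339.463ms=4/7b
4) 848.656ms=10/7b +169.731ms=2/7b
5) 1018.388ms=12/7b +169.731ms=2/7b
6) 1188.119ms=2b +594.059ms=1b
7) 1782.178ms=3b +445.545ms=3/4b
8) 2227.723ms=15/4b +148.515ms=1/4b
Σ=4b of 4 (101bpm 2/4) — PASS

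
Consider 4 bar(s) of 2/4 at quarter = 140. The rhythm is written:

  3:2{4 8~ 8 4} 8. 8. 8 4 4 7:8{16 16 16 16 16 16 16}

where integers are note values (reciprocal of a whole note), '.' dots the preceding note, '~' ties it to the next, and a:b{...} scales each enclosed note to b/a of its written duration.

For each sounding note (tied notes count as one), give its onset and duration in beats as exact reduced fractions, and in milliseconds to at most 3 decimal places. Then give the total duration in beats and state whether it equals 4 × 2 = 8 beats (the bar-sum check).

1) 0.0ms=0b +285.714ms=2/3b
2) 285.714ms=2/3b +285.714ms=2/3b
3) 571.429ms=4/3b +285.714ms=2/3b
4) 857.143ms=2b +321.429ms=3/4b
5) 1178.571ms=11/4b +321.429ms=3/4b
6) 1500.0ms=7/2b +214.286ms=1/2b
7) 1714.286ms=4b +428.571ms=1b
8) 2142.857ms=5b +428.571ms=1b
9) 2571.429ms=6b +122.449ms=2/7b
10) 2693.878ms=44/7b +122.449ms=2/7b
11) 2816.327ms=46/7b +122.449ms=2/7b
12) 2938.776ms=48/7b +122.449ms=2/7b
13) 3061.224ms=50/7b +122.449ms=2/7b
14) 3183.673ms=52/7b +122.449ms=2/7b
15) 3306.122ms=54/7b +122.449ms=2/7b
Σ=8b of 8 (140bpm 2/4) — PASS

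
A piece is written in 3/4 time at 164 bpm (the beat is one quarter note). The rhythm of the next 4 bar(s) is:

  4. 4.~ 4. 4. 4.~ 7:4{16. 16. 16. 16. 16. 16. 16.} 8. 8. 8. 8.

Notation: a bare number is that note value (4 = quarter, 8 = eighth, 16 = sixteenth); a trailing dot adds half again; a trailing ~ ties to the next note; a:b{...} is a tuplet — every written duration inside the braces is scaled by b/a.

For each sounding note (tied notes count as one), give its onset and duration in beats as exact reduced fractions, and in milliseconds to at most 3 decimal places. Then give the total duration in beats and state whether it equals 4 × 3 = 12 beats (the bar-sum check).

1) 0.0ms=0b +548.78ms=3/2b
2) 548.78ms=3/2b +1097.561ms=3b
3) 1646.341ms=9/2b +548.78ms=3/2b
4) 2195.122ms=6b +627.178ms=12/7b
5) 2822.3ms=54/7b +78.397ms=3/14b
6) 2900.697ms=111/14b +78.397ms=3/14b
7) 2979.094ms=57/7b +78.397ms=3/14b
8) 3057.491ms=117/14b +78.397ms=3/14b
9) 3135.889ms=60/7b +78.397ms=3/14b
10) 3214.286ms=123/14b +78.397ms=3/14b
11) 3292.683ms=9b +274.39ms=3/4b
12) 3567.073ms=39/4b +274.39ms=3/4b
13) 3841.463ms=21/2b +274.39ms=3/4b
14) 4115.854ms=45/4b +274.39ms=3/4b
Σ=12b of 12 (164bpm 3/4) — PASS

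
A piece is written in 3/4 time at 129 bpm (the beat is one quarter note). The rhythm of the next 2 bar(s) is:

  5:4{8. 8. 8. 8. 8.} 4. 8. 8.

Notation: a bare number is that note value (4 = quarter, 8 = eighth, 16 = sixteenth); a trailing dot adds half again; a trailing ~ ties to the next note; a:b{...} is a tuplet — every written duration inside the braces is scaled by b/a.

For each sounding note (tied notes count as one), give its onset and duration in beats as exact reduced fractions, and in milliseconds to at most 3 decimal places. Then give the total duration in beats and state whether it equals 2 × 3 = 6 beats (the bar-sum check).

1) 0.0ms=0b +279.07ms=3/5b
2) 279.07ms=3/5b +279.07ms=3/5b
3) 558.14ms=6/5b +279.07ms=3/5b
4) 837.209ms=9/5b +279.07ms=3/5b
5) 1116.279ms=12/5b +279.07ms=3/5b
6) 1395.349ms=3b +697.674ms=3/2b
7) 2093.023ms=9/2b +348.837ms=3/4b
8) 2441.86ms=21/4b +348.837ms=3/4b
Σ=6b of 6 (129bpm 3/4) — PASS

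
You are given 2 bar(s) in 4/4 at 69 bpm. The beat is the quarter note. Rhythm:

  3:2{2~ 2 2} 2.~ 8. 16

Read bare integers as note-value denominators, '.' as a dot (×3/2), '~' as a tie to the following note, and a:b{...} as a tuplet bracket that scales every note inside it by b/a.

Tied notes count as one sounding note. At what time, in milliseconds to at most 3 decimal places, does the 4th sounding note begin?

note 4 onset = 31/4b = 6739.13ms

1. 0.0ms @ 0 + 2318.841ms (8/3)
2. 2318.841ms @ 8/3 + 1159.42ms (4/3)
3. 3478.261ms @ 4 + 3260.87ms (15/4)
4. 6739.13ms @ 31/4 + 217.391ms (1/4)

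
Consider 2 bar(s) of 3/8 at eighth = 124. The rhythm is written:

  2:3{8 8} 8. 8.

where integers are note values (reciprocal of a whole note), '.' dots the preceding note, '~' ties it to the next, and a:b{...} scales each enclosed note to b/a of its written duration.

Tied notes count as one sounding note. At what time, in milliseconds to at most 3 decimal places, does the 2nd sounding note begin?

note 2 onset = 3/2b = 725.806ms

1. 0.0ms @ 0 + 725.806ms (3/2)
2. 725.806ms @ 3/2 + 725.806ms (3/2)
3. 1451.613ms @ 3 + 725.806ms (3/2)
4. 2177.419ms @ 9/2 + 725.806ms (3/2)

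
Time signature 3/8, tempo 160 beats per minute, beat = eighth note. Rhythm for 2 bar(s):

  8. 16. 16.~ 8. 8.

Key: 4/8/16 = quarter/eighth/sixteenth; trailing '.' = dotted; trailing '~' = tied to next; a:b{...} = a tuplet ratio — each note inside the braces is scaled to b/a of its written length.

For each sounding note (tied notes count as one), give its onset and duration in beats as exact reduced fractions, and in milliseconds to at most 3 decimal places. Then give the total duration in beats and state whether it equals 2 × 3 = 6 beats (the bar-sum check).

1) 0.0ms=0b +562.5ms=3/2b
2) 562.5ms=3/2b +281.25ms=3/4b
3) 843.75ms=9/4b +843.75ms=9/4b
4) 1687.5ms=9/2b +562.5ms=3/2b
Σ=6b of 6 (160bpm 3/8) — PASS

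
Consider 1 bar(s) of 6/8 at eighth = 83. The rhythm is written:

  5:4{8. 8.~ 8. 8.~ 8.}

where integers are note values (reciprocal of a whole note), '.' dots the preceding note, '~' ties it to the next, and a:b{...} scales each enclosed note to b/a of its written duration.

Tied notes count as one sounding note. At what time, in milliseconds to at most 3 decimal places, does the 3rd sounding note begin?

1. 0.0ms @ 0 + 867.47ms (6/5)
2. 867.47ms @ 6/5 + 1734.94ms (12/5)
3. 2602.41ms @ 18/5 + 1734.94ms (12/5)

note 3 onset = 18/5b = 2602.41ms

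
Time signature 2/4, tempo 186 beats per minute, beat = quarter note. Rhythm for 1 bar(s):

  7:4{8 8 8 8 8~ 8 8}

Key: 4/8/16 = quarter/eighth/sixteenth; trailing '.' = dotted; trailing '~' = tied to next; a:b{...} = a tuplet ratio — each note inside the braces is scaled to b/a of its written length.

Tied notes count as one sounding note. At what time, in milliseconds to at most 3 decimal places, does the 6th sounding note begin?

note 6 onset = 12/7b = 552.995ms

1. 0.0ms @ 0 + 92.166ms (2/7)
2. 92.166ms @ 2/7 + 92.166ms (2/7)
3. 184.332ms @ 4/7 + 92.166ms (2/7)
4. 276.498ms @ 6/7 + 92.166ms (2/7)
5. 368.664ms @ 8/7 + 184.332ms (4/7)
6. 552.995ms @ 12/7 + 92.166ms (2/7)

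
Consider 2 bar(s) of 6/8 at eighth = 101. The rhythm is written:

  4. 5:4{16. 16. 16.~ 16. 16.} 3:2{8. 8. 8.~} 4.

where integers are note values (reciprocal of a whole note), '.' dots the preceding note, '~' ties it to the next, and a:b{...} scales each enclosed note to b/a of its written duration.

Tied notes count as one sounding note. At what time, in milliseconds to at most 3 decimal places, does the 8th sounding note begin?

note 8 onset = 8b = 4752.475ms

1. 0.0ms @ 0 + 1782.178ms (3)
2. 1782.178ms @ 3 + 356.436ms (3/5)
3. 2138.614ms @ 18/5 + 356.436ms (3/5)
4. 2495.05ms @ 21/5 + 712.871ms (6/5)
5. 3207.921ms @ 27/5 + 356.436ms (3/5)
6. 3564.356ms @ 6 + 594.059ms (1)
7. 4158.416ms @ 7 + 594.059ms (1)
8. 4752.475ms @ 8 + 2376.238ms (4)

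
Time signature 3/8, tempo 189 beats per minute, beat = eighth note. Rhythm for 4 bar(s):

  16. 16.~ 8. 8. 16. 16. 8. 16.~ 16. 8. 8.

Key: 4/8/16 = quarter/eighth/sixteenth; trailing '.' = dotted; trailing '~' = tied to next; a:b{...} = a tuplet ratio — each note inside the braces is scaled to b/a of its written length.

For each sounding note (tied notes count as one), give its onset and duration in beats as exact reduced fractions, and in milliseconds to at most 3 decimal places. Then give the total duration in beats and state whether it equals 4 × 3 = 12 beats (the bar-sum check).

1) 0.0ms=0b +238.095ms=3/4b
2) 238.095ms=3/4b +714.286ms=9/4b
3) 952.381ms=3b +476.19ms=3/2b
4) 1428.571ms=9/2b +238.095ms=3/4b
5) 1666.667ms=21/4b +238.095ms=3/4b
6) 1904.762ms=6b +476.19ms=3/2b
7) 2380.952ms=15/2b +476.19ms=3/2b
8) 2857.143ms=9b +476.19ms=3/2b
9) 3333.333ms=21/2b +476.19ms=3/2b
Σ=12b of 12 (189bpm 3/8) — PASS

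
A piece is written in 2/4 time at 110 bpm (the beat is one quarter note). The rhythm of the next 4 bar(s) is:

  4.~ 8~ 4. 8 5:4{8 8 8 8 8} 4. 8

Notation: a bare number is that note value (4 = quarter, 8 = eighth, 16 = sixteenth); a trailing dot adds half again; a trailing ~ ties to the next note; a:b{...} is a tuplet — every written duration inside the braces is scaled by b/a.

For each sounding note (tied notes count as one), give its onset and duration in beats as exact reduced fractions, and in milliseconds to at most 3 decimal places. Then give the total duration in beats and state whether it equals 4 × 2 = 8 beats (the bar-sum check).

1) 0.0ms=0b +1909.091ms=7/2b
2) 1909.091ms=7/2b +272.727ms=1/2b
3) 2181.818ms=4b +218.182ms=2/5b
4) 2400.0ms=22/5b +218.182ms=2/5b
5) 2618.182ms=24/5b +218.182ms=2/5b
6) 2836.364ms=26/5b +218.182ms=2/5b
7) 3054.545ms=28/5b +218.182ms=2/5b
8) 3272.727ms=6b +818.182ms=3/2b
9) 4090.909ms=15/2b +272.727ms=1/2b
Σ=8b of 8 (110bpm 2/4) — PASS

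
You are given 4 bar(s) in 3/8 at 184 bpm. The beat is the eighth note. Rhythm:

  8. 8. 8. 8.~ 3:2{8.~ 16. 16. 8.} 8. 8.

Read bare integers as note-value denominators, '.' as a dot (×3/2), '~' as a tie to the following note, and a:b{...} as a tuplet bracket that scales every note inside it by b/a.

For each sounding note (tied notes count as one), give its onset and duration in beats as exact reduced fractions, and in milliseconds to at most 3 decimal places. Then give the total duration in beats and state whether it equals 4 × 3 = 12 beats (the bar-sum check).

1) 0.0ms=0b +489.13ms=3/2b
2) 489.13ms=3/2b +489.13ms=3/2b
3) 978.261ms=3b +489.13ms=3/2b
4) 1467.391ms=9/2b +978.261ms=3b
5) 2445.652ms=15/2b +163.043ms=1/2b
6) 2608.696ms=8b +326.087ms=1b
7) 2934.783ms=9b +489.13ms=3/2b
8) 3423.913ms=21/2b +489.13ms=3/2b
Σ=12b of 12 (184bpm 3/8) — PASS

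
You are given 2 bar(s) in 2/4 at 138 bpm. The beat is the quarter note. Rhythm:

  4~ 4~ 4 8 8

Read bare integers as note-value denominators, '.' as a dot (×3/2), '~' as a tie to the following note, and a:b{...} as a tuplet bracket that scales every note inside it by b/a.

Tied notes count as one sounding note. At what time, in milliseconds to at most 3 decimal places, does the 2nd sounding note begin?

1. 0.0ms @ 0 + 1304.348ms (3)
2. 1304.348ms @ 3 + 217.391ms (1/2)
3. 1521.739ms @ 7/2 + 217.391ms (1/2)

note 2 onset = 3b = 1304.348ms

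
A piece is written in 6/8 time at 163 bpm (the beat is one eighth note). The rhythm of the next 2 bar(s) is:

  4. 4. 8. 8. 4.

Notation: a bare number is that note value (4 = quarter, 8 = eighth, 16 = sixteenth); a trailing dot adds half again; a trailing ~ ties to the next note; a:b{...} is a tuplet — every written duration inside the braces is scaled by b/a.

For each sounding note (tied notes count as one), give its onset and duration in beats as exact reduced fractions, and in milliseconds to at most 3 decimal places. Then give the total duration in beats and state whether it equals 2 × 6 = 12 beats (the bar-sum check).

1) 0.0ms=0b +1104.294ms=3b
2) 1104.294ms=3b +1104.294ms=3b
3) 2208.589ms=6b +552.147ms=3/2b
4) 2760.736ms=15/2b +552.147ms=3/2b
5) 3312.883ms=9b +1104.294ms=3b
Σ=12b of 12 (163bpm 6/8) — PASS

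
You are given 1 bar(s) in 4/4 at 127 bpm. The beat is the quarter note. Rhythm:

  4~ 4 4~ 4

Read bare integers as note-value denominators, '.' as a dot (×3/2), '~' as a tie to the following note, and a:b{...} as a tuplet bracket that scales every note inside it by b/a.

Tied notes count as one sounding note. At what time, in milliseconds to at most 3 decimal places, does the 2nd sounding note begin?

1. 0.0ms @ 0 + 944.882ms (2)
2. 944.882ms @ 2 + 944.882ms (2)

note 2 onset = 2b = 944.882ms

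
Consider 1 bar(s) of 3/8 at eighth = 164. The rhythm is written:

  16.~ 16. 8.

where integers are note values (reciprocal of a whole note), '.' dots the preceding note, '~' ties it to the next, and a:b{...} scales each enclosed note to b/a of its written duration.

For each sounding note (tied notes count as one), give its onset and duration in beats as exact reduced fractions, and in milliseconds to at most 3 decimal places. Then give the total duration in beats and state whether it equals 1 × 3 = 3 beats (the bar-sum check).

1) 0.0ms=0b +548.78ms=3/2b
2) 548.78ms=3/2b +548.78ms=3/2b
Σ=3b of 3 (164bpm 3/8) — PASS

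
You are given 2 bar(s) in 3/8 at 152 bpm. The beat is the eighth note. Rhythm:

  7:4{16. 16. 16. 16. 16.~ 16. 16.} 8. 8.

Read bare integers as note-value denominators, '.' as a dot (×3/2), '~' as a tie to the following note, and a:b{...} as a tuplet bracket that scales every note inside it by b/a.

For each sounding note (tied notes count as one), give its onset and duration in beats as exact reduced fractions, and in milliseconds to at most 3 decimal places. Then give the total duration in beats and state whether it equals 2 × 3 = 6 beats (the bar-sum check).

1) 0.0ms=0b +169.173ms=3/7b
2) 169.173ms=3/7b +169.173ms=3/7b
3) 338.346ms=6/7b +169.173ms=3/7b
4) 507.519ms=9/7b +169.173ms=3/7b
5) 676.692ms=12/7b +338.346ms=6/7b
6) 1015.038ms=18/7b +169.173ms=3/7b
7) 1184.211ms=3b +592.105ms=3/2b
8) 1776.316ms=9/2b +592.105ms=3/2b
Σ=6b of 6 (152bpm 3/8) — PASS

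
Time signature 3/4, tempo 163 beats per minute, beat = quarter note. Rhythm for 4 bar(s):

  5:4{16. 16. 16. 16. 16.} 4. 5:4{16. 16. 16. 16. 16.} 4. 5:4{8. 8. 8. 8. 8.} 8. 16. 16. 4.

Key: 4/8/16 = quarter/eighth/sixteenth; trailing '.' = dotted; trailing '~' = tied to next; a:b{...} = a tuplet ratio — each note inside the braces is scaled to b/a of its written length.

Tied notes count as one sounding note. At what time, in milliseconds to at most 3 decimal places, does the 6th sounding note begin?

note 6 onset = 3/2b = 552.147ms

1. 0.0ms @ 0 + 110.429ms (3/10)
2. 110.429ms @ 3/10 + 110.429ms (3/10)
3. 220.859ms @ 3/5 + 110.429ms (3/10)
4. 331.288ms @ 9/10 + 110.429ms (3/10)
5. 441.718ms @ 6/5 + 110.429ms (3/10)
6. 552.147ms @ 3/2 + 552.147ms (3/2)
7. 1104.294ms @ 3 + 110.429ms (3/10)
8. 1214.724ms @ 33/10 + 110.429ms (3/10)
9. 1325.153ms @ 18/5 + 110.429ms (3/10)
10. 1435.583ms @ 39/10 + 110.429ms (3/10)
11. 1546.012ms @ 21/5 + 110.429ms (3/10)
12. 1656.442ms @ 9/2 + 552.147ms (3/2)
13. 2208.589ms @ 6 + 220.859ms (3/5)
14. 2429.448ms @ 33/5 + 220.859ms (3/5)
15. 2650.307ms @ 36/5 + 220.859ms (3/5)
16. 2871.166ms @ 39/5 + 220.859ms (3/5)
17. 3092.025ms @ 42/5 + 220.859ms (3/5)
18. 3312.883ms @ 9 + 276.074ms (3/4)
19. 3588.957ms @ 39/4 + 138.037ms (3/8)
20. 3726.994ms @ 81/8 + 138.037ms (3/8)
21. 3865.031ms @ 21/2 + 552.147ms (3/2)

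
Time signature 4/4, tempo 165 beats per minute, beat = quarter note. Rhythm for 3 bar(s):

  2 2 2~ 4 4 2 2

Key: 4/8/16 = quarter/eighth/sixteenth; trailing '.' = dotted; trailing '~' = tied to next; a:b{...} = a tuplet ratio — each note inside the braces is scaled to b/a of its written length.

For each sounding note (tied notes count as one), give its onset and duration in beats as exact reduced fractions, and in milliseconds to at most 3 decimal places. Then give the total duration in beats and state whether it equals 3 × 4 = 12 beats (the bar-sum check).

1) 0.0ms=0b +727.273ms=2b
2) 727.273ms=2b +727.273ms=2b
3) 1454.545ms=4b +1090.909ms=3b
4) 2545.455ms=7b +363.636ms=1b
5) 2909.091ms=8b +727.273ms=2b
6) 3636.364ms=10b +727.273ms=2b
Σ=12b of 12 (165bpm 4/4) — PASS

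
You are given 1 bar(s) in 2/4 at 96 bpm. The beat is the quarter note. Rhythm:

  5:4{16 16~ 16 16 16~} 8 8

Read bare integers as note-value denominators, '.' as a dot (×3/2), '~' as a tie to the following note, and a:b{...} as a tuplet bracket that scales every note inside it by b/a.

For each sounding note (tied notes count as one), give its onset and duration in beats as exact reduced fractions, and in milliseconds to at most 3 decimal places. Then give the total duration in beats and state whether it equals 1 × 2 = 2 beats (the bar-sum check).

1) 0.0ms=0b +125.0ms=1/5b
2) 125.0ms=1/5b +250.0ms=2/5b
3) 375.0ms=3/5b +125.0ms=1/5b
4) 500.0ms=4/5b +437.5ms=7/10b
5) 937.5ms=3/2b +312.5ms=1/2b
Σ=2b of 2 (96bpm 2/4) — PASS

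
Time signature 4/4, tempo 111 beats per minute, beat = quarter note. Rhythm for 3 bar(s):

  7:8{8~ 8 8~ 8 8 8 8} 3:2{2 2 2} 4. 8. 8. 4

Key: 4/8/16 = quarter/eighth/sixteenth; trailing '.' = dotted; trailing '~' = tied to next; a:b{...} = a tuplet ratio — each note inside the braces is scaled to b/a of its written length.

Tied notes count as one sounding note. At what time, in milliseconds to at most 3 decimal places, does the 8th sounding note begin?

note 8 onset = 20/3b = 3603.604ms

1. 0.0ms @ 0 + 617.761ms (8/7)
2. 617.761ms @ 8/7 + 617.761ms (8/7)
3. 1235.521ms @ 16/7 + 308.88ms (4/7)
4. 1544.402ms @ 20/7 + 308.88ms (4/7)
5. 1853.282ms @ 24/7 + 308.88ms (4/7)
6. 2162.162ms @ 4 + 720.721ms (4/3)
7. 2882.883ms @ 16/3 + 720.721ms (4/3)
8. 3603.604ms @ 20/3 + 720.721ms (4/3)
9. 4324.324ms @ 8 + 810.811ms (3/2)
10. 5135.135ms @ 19/2 + 405.405ms (3/4)
11. 5540.541ms @ 41/4 + 405.405ms (3/4)
12. 5945.946ms @ 11 + 540.541ms (1)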